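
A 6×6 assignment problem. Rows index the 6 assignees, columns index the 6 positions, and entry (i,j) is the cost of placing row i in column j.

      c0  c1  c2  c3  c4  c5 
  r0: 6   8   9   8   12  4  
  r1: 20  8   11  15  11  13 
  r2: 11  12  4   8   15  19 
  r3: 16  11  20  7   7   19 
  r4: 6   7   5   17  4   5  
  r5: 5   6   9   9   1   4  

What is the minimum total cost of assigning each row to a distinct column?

optimal assignment: row0→col5 (cost 4), row1→col1 (cost 8), row2→col2 (cost 4), row3→col3 (cost 7), row4→col0 (cost 6), row5→col4 (cost 1)
total = 4 + 8 + 4 + 7 + 6 + 1 = 30

Minimum assignment cost: 30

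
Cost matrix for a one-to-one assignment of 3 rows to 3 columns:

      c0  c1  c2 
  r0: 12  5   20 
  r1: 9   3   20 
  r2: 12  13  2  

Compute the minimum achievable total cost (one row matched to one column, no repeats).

Minimum assignment cost: 16

optimal assignment: row0→col1 (cost 5), row1→col0 (cost 9), row2→col2 (cost 2)
total = 5 + 9 + 2 = 16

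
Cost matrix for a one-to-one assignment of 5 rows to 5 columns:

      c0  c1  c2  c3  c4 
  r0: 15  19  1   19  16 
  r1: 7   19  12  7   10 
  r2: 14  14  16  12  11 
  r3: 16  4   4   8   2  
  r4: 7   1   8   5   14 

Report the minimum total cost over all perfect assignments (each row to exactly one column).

optimal assignment: row0→col2 (cost 1), row1→col0 (cost 7), row2→col3 (cost 12), row3→col4 (cost 2), row4→col1 (cost 1)
total = 1 + 7 + 12 + 2 + 1 = 23

Minimum assignment cost: 23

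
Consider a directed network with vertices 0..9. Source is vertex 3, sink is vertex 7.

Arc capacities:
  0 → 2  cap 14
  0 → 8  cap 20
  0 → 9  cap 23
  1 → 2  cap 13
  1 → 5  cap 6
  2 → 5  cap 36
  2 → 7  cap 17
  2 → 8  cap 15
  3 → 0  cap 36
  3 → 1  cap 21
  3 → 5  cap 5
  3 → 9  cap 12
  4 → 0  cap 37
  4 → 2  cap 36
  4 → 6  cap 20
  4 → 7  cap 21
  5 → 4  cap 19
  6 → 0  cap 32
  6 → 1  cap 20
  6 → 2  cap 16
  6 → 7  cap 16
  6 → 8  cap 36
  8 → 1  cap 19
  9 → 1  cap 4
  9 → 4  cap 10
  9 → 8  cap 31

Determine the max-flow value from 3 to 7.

augment #1: 3→0→2→7 bottleneck 14, total now 14
augment #2: 3→1→2→7 bottleneck 3, total now 17
augment #3: 3→5→4→7 bottleneck 5, total now 22
augment #4: 3→9→4→7 bottleneck 10, total now 32
augment #5: 3→1→5→4→7 bottleneck 6, total now 38
augment #6: 3→1→2→5→4→6→7 bottleneck 8, total now 46

Maximum flow value: 46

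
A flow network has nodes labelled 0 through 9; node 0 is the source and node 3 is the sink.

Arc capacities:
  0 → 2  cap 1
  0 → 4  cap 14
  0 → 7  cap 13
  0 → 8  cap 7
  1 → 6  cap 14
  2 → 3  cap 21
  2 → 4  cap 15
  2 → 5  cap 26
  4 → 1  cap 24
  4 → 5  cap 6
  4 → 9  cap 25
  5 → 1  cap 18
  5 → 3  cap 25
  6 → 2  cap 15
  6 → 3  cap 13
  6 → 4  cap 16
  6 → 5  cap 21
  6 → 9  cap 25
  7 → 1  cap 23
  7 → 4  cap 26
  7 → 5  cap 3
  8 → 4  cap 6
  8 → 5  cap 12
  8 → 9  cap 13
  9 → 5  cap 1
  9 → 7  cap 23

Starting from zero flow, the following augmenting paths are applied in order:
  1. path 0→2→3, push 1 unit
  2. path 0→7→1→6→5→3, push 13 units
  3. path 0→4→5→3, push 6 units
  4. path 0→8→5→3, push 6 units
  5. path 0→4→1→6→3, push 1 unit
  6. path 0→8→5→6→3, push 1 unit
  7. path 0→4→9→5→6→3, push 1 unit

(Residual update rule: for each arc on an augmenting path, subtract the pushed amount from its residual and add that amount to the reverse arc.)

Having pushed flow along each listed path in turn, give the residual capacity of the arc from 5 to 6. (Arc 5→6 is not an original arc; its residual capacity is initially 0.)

Residual capacity of (5,6): 11

after path 1 (0→2→3, push 1): res(5,6)=0
after path 2 (0→7→1→6→5→3, push 13): res(5,6)=13
after path 3 (0→4→5→3, push 6): res(5,6)=13
after path 4 (0→8→5→3, push 6): res(5,6)=13
after path 5 (0→4→1→6→3, push 1): res(5,6)=13
after path 6 (0→8→5→6→3, push 1): res(5,6)=12
after path 7 (0→4→9→5→6→3, push 1): res(5,6)=11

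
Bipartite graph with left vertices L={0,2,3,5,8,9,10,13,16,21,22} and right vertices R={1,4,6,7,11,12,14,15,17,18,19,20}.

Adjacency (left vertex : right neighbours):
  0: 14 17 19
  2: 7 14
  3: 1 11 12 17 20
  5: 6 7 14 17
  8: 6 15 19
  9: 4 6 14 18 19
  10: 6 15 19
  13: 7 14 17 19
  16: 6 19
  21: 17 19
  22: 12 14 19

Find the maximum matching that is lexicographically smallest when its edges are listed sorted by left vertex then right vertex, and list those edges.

|M| = 9 (so the lex-smallest maximum matching has 9 edges)
process left vertices in ascending order; for each, take the smallest-labelled available neighbour that still permits 9 edges overall, or leave it unmatched if none does
lex-smallest matching: {0-14, 2-7, 3-1, 5-6, 8-15, 9-4, 10-19, 13-17, 22-12}

Lex-smallest maximum matching: {(0,14), (2,7), (3,1), (5,6), (8,15), (9,4), (10,19), (13,17), (22,12)}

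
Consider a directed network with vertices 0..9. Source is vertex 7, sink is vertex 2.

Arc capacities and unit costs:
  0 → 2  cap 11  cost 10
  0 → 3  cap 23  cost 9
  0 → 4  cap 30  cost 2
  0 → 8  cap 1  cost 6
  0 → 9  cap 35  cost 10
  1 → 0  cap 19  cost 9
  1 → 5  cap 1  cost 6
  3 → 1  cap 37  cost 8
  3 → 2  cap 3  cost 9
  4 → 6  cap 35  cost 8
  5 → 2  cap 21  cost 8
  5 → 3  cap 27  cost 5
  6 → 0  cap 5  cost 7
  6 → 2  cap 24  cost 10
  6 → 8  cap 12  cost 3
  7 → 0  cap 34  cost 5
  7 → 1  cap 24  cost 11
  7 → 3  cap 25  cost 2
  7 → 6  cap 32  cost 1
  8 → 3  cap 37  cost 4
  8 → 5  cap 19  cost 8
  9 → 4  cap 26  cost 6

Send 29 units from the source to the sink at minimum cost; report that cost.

Minimum cost for 29 units: 327

shortest-cost path #1: 7→3→2 push 3 @ unit cost 11 (adds 33)
shortest-cost path #2: 7→6→2 push 24 @ unit cost 11 (adds 264)
shortest-cost path #3: 7→0→2 push 2 @ unit cost 15 (adds 30)
total cost = 327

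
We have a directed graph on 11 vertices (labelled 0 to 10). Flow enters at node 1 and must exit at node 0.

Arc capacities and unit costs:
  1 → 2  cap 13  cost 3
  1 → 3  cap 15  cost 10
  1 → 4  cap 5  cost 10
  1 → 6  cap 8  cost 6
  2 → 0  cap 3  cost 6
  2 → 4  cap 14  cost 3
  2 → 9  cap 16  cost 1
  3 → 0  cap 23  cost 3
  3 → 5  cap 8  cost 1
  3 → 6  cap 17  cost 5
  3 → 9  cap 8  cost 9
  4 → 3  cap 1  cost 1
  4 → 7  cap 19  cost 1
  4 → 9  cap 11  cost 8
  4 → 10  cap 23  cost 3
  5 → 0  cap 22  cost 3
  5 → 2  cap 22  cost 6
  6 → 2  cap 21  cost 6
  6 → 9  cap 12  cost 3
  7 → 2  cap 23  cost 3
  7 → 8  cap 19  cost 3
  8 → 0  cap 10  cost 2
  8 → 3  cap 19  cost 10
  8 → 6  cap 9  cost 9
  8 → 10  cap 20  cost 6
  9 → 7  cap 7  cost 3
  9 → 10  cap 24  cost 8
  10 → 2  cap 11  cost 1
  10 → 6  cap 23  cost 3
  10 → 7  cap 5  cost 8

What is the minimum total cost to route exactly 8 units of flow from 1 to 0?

shortest-cost path #1: 1→2→0 push 3 @ unit cost 9 (adds 27)
shortest-cost path #2: 1→2→4→3→0 push 1 @ unit cost 10 (adds 10)
shortest-cost path #3: 1→2→4→7→8→0 push 4 @ unit cost 12 (adds 48)
total cost = 85

Minimum cost for 8 units: 85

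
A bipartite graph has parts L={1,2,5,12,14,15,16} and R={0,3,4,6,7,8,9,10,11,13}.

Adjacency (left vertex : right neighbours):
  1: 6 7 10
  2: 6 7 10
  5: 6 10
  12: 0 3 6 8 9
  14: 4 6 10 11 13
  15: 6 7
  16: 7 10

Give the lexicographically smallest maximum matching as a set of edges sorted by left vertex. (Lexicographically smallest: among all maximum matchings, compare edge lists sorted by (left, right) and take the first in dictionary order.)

Lex-smallest maximum matching: {(1,6), (2,7), (5,10), (12,0), (14,4)}

|M| = 5 (so the lex-smallest maximum matching has 5 edges)
process left vertices in ascending order; for each, take the smallest-labelled available neighbour that still permits 5 edges overall, or leave it unmatched if none does
lex-smallest matching: {1-6, 2-7, 5-10, 12-0, 14-4}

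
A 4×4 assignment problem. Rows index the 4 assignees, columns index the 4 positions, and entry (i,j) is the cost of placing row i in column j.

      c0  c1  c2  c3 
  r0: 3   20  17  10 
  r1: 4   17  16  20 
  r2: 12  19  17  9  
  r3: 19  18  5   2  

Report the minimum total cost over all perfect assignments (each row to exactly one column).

Minimum assignment cost: 34

optimal assignment: row0→col0 (cost 3), row1→col1 (cost 17), row2→col3 (cost 9), row3→col2 (cost 5)
total = 3 + 17 + 9 + 5 = 34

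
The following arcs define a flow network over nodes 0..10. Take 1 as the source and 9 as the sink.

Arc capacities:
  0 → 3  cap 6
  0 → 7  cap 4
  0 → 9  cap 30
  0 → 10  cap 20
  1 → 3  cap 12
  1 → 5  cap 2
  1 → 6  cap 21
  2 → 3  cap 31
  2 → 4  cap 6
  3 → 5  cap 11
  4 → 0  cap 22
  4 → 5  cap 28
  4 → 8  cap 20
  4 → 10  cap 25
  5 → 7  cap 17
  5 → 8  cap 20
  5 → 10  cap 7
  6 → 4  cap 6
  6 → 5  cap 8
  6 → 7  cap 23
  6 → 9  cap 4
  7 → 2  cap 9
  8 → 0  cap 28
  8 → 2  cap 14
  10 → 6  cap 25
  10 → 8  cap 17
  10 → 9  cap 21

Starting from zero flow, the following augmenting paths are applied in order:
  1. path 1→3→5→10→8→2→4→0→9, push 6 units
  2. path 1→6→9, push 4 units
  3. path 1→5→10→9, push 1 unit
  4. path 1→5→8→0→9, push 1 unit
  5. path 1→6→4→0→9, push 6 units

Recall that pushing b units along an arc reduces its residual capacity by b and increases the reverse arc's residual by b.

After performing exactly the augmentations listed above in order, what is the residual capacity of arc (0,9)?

after path 1 (1→3→5→10→8→2→4→0→9, push 6): res(0,9)=24
after path 2 (1→6→9, push 4): res(0,9)=24
after path 3 (1→5→10→9, push 1): res(0,9)=24
after path 4 (1→5→8→0→9, push 1): res(0,9)=23
after path 5 (1→6→4→0→9, push 6): res(0,9)=17

Residual capacity of (0,9): 17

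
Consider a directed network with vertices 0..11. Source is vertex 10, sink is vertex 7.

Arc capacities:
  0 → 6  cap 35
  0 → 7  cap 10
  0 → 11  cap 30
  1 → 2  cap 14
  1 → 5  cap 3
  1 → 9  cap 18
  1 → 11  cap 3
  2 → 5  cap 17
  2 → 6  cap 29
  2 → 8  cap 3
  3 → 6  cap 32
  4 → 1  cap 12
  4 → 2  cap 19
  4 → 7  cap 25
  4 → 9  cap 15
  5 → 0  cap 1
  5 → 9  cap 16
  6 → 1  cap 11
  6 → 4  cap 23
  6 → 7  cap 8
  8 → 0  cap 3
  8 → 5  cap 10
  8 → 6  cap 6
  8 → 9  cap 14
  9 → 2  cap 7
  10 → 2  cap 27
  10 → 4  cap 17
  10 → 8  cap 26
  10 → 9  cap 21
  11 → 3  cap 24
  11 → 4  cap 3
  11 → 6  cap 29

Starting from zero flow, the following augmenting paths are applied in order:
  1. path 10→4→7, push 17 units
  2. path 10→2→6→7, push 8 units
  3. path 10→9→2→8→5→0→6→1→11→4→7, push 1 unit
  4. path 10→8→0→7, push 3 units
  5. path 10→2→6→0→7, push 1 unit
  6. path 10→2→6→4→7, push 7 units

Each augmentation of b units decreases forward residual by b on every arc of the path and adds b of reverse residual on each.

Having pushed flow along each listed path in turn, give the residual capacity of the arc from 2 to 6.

after path 1 (10→4→7, push 17): res(2,6)=29
after path 2 (10→2→6→7, push 8): res(2,6)=21
after path 3 (10→9→2→8→5→0→6→1→11→4→7, push 1): res(2,6)=21
after path 4 (10→8→0→7, push 3): res(2,6)=21
after path 5 (10→2→6→0→7, push 1): res(2,6)=20
after path 6 (10→2→6→4→7, push 7): res(2,6)=13

Residual capacity of (2,6): 13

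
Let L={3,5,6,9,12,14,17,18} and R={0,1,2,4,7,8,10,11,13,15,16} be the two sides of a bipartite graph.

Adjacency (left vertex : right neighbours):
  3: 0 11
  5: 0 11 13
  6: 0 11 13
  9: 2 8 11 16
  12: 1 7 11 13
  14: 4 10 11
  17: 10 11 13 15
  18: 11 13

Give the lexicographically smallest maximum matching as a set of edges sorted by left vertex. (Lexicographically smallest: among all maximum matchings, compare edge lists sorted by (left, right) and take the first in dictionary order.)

Lex-smallest maximum matching: {(3,0), (5,11), (6,13), (9,2), (12,1), (14,4), (17,10)}

|M| = 7 (so the lex-smallest maximum matching has 7 edges)
process left vertices in ascending order; for each, take the smallest-labelled available neighbour that still permits 7 edges overall, or leave it unmatched if none does
lex-smallest matching: {3-0, 5-11, 6-13, 9-2, 12-1, 14-4, 17-10}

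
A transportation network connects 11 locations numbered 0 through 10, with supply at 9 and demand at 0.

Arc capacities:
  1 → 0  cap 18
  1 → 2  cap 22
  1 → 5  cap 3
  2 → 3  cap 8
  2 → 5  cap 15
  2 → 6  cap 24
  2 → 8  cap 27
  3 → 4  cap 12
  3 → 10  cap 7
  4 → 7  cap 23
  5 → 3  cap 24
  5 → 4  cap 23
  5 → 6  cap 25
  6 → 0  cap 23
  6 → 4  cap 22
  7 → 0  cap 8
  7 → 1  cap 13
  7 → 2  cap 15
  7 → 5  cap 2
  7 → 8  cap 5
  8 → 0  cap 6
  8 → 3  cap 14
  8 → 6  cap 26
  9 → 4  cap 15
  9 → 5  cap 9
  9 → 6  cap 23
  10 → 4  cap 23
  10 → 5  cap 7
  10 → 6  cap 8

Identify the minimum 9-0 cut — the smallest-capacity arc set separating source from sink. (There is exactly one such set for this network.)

Min-cut arcs: {(4,7), (6,0)} (total capacity 46)

augment #1: 9→6→0 push 23
augment #2: 9→4→7→0 push 8
augment #3: 9→4→7→1→0 push 7
augment #4: 9→5→4→7→1→0 push 6
augment #5: 9→5→4→7→8→0 push 2
max flow = 46; residual-reachable set from 9 gives S-side
cut edges (S→T): {(4,7), (6,0)} total cap 46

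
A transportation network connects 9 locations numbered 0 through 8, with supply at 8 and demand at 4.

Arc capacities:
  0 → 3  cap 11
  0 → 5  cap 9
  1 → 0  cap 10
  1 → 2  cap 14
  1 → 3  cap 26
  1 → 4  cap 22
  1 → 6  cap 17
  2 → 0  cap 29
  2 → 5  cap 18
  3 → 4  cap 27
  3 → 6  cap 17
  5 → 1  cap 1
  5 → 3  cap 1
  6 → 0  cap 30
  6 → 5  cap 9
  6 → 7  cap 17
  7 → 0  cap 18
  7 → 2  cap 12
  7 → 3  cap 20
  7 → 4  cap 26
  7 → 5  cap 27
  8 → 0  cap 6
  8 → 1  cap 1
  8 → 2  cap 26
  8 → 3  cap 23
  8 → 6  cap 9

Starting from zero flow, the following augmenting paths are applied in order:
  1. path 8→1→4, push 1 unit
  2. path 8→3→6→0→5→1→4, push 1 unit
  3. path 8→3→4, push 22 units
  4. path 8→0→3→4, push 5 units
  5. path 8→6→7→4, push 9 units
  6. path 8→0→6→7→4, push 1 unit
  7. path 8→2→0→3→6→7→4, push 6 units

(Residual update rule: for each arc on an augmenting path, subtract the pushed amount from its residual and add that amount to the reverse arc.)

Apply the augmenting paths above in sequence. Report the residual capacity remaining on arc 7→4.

Residual capacity of (7,4): 10

after path 1 (8→1→4, push 1): res(7,4)=26
after path 2 (8→3→6→0→5→1→4, push 1): res(7,4)=26
after path 3 (8→3→4, push 22): res(7,4)=26
after path 4 (8→0→3→4, push 5): res(7,4)=26
after path 5 (8→6→7→4, push 9): res(7,4)=17
after path 6 (8→0→6→7→4, push 1): res(7,4)=16
after path 7 (8→2→0→3→6→7→4, push 6): res(7,4)=10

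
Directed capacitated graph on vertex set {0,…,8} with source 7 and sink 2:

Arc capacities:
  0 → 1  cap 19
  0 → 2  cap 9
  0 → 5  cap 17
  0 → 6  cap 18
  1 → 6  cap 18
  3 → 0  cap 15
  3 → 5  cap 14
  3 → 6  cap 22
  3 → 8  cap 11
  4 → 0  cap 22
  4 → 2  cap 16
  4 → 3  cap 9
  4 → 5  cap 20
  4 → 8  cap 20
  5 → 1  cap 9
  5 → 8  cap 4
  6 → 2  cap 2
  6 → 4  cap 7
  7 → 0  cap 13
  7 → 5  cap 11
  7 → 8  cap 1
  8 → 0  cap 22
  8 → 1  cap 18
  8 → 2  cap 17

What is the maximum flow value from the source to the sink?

augment #1: 7→0→2 bottleneck 9, total now 9
augment #2: 7→8→2 bottleneck 1, total now 10
augment #3: 7→0→6→2 bottleneck 2, total now 12
augment #4: 7→5→8→2 bottleneck 4, total now 16
augment #5: 7→0→6→4→2 bottleneck 2, total now 18
augment #6: 7→5→1→6→4→2 bottleneck 5, total now 23

Maximum flow value: 23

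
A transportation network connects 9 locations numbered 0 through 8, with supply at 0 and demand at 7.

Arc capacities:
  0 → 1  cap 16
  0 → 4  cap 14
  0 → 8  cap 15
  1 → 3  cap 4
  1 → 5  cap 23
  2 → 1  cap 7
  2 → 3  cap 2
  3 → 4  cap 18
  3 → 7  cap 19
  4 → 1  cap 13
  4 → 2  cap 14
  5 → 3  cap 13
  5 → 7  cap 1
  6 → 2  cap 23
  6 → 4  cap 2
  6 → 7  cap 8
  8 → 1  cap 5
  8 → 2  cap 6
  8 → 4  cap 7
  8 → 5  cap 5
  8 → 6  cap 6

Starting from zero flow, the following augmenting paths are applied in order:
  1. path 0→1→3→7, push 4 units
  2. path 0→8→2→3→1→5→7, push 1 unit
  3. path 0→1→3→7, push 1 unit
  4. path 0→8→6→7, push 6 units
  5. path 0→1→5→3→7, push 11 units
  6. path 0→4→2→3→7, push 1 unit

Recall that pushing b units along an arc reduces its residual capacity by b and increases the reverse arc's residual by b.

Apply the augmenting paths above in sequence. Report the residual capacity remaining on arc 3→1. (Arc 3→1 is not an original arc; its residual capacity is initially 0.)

Residual capacity of (3,1): 4

after path 1 (0→1→3→7, push 4): res(3,1)=4
after path 2 (0→8→2→3→1→5→7, push 1): res(3,1)=3
after path 3 (0→1→3→7, push 1): res(3,1)=4
after path 4 (0→8→6→7, push 6): res(3,1)=4
after path 5 (0→1→5→3→7, push 11): res(3,1)=4
after path 6 (0→4→2→3→7, push 1): res(3,1)=4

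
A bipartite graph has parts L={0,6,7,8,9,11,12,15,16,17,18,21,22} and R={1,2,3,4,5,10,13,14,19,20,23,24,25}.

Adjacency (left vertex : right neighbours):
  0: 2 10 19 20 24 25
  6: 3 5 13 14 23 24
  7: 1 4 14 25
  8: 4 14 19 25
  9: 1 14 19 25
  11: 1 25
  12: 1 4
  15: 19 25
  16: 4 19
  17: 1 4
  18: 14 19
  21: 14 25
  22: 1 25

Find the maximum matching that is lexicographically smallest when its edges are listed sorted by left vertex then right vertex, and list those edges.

|M| = 7 (so the lex-smallest maximum matching has 7 edges)
process left vertices in ascending order; for each, take the smallest-labelled available neighbour that still permits 7 edges overall, or leave it unmatched if none does
lex-smallest matching: {0-2, 6-3, 7-1, 8-4, 9-14, 11-25, 15-19}

Lex-smallest maximum matching: {(0,2), (6,3), (7,1), (8,4), (9,14), (11,25), (15,19)}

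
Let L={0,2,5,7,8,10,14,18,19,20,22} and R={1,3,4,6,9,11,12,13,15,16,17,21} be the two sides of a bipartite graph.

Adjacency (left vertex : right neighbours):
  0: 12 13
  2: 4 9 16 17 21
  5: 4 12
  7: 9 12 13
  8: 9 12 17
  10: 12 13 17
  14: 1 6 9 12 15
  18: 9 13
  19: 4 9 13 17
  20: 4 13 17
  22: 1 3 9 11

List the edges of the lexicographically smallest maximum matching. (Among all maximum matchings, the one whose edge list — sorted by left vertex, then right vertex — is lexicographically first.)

|M| = 8 (so the lex-smallest maximum matching has 8 edges)
process left vertices in ascending order; for each, take the smallest-labelled available neighbour that still permits 8 edges overall, or leave it unmatched if none does
lex-smallest matching: {0-12, 2-16, 5-4, 7-9, 8-17, 10-13, 14-1, 22-3}

Lex-smallest maximum matching: {(0,12), (2,16), (5,4), (7,9), (8,17), (10,13), (14,1), (22,3)}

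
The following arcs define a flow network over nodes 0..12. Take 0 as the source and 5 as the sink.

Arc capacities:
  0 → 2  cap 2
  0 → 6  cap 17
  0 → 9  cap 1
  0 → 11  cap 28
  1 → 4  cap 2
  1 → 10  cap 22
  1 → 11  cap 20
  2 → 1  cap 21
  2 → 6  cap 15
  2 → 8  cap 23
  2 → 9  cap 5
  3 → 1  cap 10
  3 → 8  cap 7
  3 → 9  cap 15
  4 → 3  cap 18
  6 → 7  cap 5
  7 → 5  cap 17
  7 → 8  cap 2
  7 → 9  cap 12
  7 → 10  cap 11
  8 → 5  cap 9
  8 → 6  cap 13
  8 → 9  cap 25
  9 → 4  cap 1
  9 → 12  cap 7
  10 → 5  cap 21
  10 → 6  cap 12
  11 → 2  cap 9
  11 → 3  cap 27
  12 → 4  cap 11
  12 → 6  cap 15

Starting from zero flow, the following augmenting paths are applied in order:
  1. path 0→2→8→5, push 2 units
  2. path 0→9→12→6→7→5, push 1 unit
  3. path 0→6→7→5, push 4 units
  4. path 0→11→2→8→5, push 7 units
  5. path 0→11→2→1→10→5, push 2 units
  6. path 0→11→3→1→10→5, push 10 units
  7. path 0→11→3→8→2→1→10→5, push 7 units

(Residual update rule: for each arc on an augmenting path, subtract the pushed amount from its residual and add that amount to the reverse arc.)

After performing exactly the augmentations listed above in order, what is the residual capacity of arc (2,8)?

after path 1 (0→2→8→5, push 2): res(2,8)=21
after path 2 (0→9→12→6→7→5, push 1): res(2,8)=21
after path 3 (0→6→7→5, push 4): res(2,8)=21
after path 4 (0→11→2→8→5, push 7): res(2,8)=14
after path 5 (0→11→2→1→10→5, push 2): res(2,8)=14
after path 6 (0→11→3→1→10→5, push 10): res(2,8)=14
after path 7 (0→11→3→8→2→1→10→5, push 7): res(2,8)=21

Residual capacity of (2,8): 21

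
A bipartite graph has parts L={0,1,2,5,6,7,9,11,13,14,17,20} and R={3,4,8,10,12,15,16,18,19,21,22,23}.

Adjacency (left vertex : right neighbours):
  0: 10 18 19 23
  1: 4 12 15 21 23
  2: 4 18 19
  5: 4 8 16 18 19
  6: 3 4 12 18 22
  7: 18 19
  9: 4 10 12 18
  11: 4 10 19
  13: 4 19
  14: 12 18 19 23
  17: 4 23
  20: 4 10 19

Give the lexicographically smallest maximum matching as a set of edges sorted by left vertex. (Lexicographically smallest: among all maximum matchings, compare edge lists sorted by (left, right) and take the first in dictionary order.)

|M| = 9 (so the lex-smallest maximum matching has 9 edges)
process left vertices in ascending order; for each, take the smallest-labelled available neighbour that still permits 9 edges overall, or leave it unmatched if none does
lex-smallest matching: {0-10, 1-15, 2-4, 5-8, 6-3, 7-18, 9-12, 11-19, 14-23}

Lex-smallest maximum matching: {(0,10), (1,15), (2,4), (5,8), (6,3), (7,18), (9,12), (11,19), (14,23)}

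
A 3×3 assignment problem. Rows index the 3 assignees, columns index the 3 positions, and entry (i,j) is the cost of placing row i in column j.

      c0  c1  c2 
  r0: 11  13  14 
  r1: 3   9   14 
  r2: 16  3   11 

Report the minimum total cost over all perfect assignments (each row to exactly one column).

Minimum assignment cost: 20

optimal assignment: row0→col2 (cost 14), row1→col0 (cost 3), row2→col1 (cost 3)
total = 14 + 3 + 3 = 20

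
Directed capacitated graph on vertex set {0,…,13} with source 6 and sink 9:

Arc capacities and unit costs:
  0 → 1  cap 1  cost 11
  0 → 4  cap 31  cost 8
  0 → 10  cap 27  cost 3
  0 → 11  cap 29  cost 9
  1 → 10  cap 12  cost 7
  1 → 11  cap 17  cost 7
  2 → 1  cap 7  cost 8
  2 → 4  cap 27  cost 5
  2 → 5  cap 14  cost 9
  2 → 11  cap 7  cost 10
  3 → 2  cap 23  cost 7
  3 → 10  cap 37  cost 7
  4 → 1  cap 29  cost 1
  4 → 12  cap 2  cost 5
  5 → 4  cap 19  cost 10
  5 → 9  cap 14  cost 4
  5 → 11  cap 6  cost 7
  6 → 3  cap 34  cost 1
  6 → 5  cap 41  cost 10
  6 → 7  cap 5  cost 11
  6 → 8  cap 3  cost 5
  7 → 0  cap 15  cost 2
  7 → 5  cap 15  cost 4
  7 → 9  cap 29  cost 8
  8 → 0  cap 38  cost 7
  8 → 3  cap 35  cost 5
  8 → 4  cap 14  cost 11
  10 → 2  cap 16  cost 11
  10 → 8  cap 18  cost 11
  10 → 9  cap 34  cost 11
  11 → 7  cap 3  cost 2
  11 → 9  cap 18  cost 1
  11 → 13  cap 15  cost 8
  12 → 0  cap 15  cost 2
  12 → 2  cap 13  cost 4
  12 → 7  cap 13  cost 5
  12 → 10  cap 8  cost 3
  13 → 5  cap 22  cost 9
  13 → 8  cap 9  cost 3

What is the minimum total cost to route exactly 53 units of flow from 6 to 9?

Minimum cost for 53 units: 931

shortest-cost path #1: 6→5→9 push 14 @ unit cost 14 (adds 196)
shortest-cost path #2: 6→5→11→9 push 6 @ unit cost 18 (adds 108)
shortest-cost path #3: 6→7→9 push 5 @ unit cost 19 (adds 95)
shortest-cost path #4: 6→3→10→9 push 28 @ unit cost 19 (adds 532)
total cost = 931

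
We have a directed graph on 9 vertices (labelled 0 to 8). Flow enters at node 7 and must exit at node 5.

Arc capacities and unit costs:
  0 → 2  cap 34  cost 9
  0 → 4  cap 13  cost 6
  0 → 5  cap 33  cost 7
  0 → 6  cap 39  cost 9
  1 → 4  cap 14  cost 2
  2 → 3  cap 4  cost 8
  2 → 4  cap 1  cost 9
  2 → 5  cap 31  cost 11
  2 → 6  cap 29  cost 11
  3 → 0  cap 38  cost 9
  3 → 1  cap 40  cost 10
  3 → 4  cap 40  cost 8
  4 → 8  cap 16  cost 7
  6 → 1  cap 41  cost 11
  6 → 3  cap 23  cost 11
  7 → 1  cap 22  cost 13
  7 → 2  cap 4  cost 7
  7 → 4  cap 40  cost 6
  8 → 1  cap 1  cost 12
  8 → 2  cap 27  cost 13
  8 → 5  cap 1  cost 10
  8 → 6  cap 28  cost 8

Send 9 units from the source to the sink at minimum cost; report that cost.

Minimum cost for 9 units: 243

shortest-cost path #1: 7→2→5 push 4 @ unit cost 18 (adds 72)
shortest-cost path #2: 7→4→8→5 push 1 @ unit cost 23 (adds 23)
shortest-cost path #3: 7→4→8→2→5 push 4 @ unit cost 37 (adds 148)
total cost = 243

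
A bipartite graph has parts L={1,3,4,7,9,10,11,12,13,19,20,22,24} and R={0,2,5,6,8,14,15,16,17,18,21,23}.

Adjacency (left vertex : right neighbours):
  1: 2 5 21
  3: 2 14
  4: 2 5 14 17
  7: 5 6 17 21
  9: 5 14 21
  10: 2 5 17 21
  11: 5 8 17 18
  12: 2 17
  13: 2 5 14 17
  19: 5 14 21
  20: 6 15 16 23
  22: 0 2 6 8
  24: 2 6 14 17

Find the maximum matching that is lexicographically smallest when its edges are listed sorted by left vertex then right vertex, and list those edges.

Lex-smallest maximum matching: {(1,2), (3,14), (4,5), (7,6), (9,21), (10,17), (11,8), (20,15), (22,0)}

|M| = 9 (so the lex-smallest maximum matching has 9 edges)
process left vertices in ascending order; for each, take the smallest-labelled available neighbour that still permits 9 edges overall, or leave it unmatched if none does
lex-smallest matching: {1-2, 3-14, 4-5, 7-6, 9-21, 10-17, 11-8, 20-15, 22-0}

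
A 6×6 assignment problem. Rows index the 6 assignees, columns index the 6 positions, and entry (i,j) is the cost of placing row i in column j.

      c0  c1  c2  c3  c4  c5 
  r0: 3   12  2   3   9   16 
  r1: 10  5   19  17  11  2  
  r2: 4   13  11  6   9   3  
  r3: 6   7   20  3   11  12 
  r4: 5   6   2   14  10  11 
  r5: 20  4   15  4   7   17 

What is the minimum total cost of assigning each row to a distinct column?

Minimum assignment cost: 23

one of 2 optimal assignments: row0→col0 (cost 3), row1→col1 (cost 5), row2→col5 (cost 3), row3→col3 (cost 3), row4→col2 (cost 2), row5→col4 (cost 7)
total = 3 + 5 + 3 + 3 + 2 + 7 = 23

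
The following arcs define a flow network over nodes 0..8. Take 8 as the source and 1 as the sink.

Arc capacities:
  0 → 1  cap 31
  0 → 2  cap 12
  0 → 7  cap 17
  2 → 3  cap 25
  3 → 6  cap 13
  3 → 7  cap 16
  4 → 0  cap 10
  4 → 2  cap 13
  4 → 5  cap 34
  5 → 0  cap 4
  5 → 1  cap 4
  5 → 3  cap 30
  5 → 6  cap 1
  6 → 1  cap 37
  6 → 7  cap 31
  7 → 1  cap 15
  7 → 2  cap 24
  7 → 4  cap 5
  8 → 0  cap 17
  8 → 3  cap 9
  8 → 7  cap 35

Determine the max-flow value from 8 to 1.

augment #1: 8→0→1 bottleneck 17, total now 17
augment #2: 8→7→1 bottleneck 15, total now 32
augment #3: 8→3→6→1 bottleneck 9, total now 41
augment #4: 8→7→4→0→1 bottleneck 5, total now 46
augment #5: 8→7→2→3→6→1 bottleneck 4, total now 50

Maximum flow value: 50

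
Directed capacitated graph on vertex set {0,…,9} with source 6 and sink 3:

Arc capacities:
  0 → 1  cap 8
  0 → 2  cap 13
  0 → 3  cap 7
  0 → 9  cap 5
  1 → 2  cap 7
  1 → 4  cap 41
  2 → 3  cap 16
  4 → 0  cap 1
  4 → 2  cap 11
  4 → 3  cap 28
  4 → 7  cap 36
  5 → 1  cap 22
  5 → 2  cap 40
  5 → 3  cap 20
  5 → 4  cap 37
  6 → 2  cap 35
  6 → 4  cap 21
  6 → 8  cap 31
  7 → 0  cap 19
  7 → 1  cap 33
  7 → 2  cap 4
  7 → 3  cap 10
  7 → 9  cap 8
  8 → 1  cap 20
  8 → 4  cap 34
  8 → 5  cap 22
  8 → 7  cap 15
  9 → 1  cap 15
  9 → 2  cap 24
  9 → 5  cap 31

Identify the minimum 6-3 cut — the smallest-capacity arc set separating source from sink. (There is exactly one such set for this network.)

Min-cut arcs: {(2,3), (6,4), (6,8)} (total capacity 68)

augment #1: 6→2→3 push 16
augment #2: 6→4→3 push 21
augment #3: 6→8→4→3 push 7
augment #4: 6→8→5→3 push 20
augment #5: 6→8→7→3 push 4
max flow = 68; residual-reachable set from 6 gives S-side
cut edges (S→T): {(2,3), (6,4), (6,8)} total cap 68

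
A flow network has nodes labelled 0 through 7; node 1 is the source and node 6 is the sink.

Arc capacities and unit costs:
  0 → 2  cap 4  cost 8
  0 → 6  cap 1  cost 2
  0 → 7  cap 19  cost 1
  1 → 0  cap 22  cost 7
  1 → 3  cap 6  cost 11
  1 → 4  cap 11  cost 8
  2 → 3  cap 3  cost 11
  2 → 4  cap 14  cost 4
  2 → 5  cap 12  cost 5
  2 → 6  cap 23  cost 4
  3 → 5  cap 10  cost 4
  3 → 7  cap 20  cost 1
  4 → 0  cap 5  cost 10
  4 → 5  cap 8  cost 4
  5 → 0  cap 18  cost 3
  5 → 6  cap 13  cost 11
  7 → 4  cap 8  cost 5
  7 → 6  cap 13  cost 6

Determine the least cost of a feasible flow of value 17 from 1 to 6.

Minimum cost for 17 units: 248

shortest-cost path #1: 1→0→6 push 1 @ unit cost 9 (adds 9)
shortest-cost path #2: 1→0→7→6 push 13 @ unit cost 14 (adds 182)
shortest-cost path #3: 1→0→2→6 push 3 @ unit cost 19 (adds 57)
total cost = 248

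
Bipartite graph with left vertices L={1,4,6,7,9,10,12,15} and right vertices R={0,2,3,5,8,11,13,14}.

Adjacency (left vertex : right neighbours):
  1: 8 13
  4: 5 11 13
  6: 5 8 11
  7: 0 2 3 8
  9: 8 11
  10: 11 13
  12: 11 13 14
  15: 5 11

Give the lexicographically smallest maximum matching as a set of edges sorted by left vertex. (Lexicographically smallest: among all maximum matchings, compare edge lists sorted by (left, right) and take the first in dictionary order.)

Lex-smallest maximum matching: {(1,8), (4,5), (6,11), (7,0), (10,13), (12,14)}

|M| = 6 (so the lex-smallest maximum matching has 6 edges)
process left vertices in ascending order; for each, take the smallest-labelled available neighbour that still permits 6 edges overall, or leave it unmatched if none does
lex-smallest matching: {1-8, 4-5, 6-11, 7-0, 10-13, 12-14}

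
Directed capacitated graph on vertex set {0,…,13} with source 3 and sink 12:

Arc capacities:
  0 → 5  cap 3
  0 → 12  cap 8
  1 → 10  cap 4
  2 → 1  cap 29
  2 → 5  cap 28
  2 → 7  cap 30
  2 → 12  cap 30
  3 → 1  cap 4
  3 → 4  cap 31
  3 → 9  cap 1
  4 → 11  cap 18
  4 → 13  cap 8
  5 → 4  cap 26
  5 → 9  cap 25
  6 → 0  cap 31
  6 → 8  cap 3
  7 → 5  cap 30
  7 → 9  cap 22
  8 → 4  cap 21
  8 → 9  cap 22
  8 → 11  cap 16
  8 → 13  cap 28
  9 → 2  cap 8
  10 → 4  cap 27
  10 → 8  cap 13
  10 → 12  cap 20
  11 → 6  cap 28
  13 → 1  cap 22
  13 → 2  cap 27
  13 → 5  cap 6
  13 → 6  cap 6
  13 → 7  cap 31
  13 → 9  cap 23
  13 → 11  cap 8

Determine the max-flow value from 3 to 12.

augment #1: 3→1→10→12 bottleneck 4, total now 4
augment #2: 3→9→2→12 bottleneck 1, total now 5
augment #3: 3→4→13→2→12 bottleneck 8, total now 13
augment #4: 3→4→11→6→0→12 bottleneck 8, total now 21
augment #5: 3→4→11→6→8→9→2→12 bottleneck 3, total now 24
augment #6: 3→4→11→6→0→5→9→2→12 bottleneck 3, total now 27

Maximum flow value: 27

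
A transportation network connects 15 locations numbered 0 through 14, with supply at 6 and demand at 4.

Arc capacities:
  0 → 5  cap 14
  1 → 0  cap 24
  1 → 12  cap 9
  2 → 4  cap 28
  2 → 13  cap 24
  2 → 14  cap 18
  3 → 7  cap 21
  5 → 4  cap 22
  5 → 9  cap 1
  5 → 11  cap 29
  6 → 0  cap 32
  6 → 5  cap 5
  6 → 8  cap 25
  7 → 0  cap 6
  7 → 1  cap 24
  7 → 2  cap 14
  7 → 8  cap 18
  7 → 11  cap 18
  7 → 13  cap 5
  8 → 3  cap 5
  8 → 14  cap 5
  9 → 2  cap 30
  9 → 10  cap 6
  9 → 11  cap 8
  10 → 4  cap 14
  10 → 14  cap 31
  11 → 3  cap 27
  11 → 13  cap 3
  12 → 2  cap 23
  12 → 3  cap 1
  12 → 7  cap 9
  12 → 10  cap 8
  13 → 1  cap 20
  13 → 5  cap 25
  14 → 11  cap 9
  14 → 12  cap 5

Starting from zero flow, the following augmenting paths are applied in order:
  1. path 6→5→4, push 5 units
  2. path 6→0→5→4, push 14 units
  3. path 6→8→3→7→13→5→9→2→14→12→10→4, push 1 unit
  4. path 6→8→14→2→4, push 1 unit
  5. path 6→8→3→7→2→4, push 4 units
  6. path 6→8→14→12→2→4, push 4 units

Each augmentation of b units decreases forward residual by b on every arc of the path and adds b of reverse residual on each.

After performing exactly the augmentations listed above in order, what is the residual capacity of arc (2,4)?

Residual capacity of (2,4): 19

after path 1 (6→5→4, push 5): res(2,4)=28
after path 2 (6→0→5→4, push 14): res(2,4)=28
after path 3 (6→8→3→7→13→5→9→2→14→12→10→4, push 1): res(2,4)=28
after path 4 (6→8→14→2→4, push 1): res(2,4)=27
after path 5 (6→8→3→7→2→4, push 4): res(2,4)=23
after path 6 (6→8→14→12→2→4, push 4): res(2,4)=19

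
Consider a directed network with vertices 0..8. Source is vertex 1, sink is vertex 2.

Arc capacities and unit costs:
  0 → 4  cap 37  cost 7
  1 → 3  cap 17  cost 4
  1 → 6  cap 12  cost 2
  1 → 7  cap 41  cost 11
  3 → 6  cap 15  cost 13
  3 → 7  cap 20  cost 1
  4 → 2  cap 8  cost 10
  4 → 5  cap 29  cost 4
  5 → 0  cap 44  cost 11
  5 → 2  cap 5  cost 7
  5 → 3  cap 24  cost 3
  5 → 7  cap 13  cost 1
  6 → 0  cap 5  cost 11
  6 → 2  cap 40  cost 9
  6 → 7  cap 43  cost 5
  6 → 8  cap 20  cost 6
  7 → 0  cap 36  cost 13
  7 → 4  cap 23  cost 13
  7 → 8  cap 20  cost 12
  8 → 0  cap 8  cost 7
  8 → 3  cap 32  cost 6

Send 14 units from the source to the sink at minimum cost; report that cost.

shortest-cost path #1: 1→6→2 push 12 @ unit cost 11 (adds 132)
shortest-cost path #2: 1→3→6→2 push 2 @ unit cost 26 (adds 52)
total cost = 184

Minimum cost for 14 units: 184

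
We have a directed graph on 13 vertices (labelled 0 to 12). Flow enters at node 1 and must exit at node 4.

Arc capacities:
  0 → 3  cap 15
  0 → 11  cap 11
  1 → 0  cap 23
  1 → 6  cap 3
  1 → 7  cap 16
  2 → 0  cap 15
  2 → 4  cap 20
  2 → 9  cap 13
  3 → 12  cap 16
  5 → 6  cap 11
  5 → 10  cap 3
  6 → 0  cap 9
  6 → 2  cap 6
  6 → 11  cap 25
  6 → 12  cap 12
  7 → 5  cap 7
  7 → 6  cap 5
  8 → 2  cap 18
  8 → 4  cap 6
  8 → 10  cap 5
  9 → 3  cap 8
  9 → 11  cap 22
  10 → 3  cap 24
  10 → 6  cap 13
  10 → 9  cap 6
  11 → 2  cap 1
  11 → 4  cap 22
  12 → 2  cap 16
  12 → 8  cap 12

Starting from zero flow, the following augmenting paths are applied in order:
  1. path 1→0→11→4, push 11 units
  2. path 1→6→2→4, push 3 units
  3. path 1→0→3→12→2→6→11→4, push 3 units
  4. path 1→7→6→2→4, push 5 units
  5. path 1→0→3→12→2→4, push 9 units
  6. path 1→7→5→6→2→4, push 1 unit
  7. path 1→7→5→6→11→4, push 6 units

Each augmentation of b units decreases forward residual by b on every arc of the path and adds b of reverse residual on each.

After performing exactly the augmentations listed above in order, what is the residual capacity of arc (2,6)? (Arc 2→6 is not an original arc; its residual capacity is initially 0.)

after path 1 (1→0→11→4, push 11): res(2,6)=0
after path 2 (1→6→2→4, push 3): res(2,6)=3
after path 3 (1→0→3→12→2→6→11→4, push 3): res(2,6)=0
after path 4 (1→7→6→2→4, push 5): res(2,6)=5
after path 5 (1→0→3→12→2→4, push 9): res(2,6)=5
after path 6 (1→7→5→6→2→4, push 1): res(2,6)=6
after path 7 (1→7→5→6→11→4, push 6): res(2,6)=6

Residual capacity of (2,6): 6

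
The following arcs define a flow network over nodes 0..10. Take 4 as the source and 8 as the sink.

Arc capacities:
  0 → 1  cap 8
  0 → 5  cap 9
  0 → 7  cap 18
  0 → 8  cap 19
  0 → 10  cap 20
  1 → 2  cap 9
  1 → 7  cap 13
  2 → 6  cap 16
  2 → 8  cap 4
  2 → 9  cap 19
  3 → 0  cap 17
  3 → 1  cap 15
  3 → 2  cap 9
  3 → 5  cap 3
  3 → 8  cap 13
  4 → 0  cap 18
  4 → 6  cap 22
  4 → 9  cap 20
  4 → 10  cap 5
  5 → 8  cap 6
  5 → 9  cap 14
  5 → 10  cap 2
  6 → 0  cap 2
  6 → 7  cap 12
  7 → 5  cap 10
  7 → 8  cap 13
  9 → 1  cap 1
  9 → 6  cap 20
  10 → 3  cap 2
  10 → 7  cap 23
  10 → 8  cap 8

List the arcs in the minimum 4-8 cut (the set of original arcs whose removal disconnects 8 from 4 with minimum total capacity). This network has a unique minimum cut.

augment #1: 4→0→8 push 18
augment #2: 4→10→8 push 5
augment #3: 4→6→0→8 push 1
augment #4: 4→6→7→8 push 12
augment #5: 4→6→0→5→8 push 1
augment #6: 4→9→1→2→8 push 1
max flow = 38; residual-reachable set from 4 gives S-side
cut edges (S→T): {(4,0), (4,10), (6,0), (6,7), (9,1)} total cap 38

Min-cut arcs: {(4,0), (4,10), (6,0), (6,7), (9,1)} (total capacity 38)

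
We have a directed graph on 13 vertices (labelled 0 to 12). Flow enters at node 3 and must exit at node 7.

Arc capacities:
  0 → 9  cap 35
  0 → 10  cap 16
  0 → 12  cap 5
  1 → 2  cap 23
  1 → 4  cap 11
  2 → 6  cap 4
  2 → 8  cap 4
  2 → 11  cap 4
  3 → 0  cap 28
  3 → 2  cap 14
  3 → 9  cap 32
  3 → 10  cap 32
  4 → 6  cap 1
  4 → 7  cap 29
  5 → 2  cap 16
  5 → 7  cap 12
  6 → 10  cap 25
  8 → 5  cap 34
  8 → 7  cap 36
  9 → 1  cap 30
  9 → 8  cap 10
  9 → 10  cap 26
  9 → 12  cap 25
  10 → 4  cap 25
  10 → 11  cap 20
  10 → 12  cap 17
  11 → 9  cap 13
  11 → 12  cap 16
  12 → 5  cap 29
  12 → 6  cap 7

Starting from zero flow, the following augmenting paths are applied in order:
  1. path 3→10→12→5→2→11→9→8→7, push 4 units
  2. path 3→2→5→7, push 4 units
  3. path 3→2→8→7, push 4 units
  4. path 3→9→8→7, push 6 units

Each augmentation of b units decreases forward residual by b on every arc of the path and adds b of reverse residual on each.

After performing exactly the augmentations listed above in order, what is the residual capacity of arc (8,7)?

after path 1 (3→10→12→5→2→11→9→8→7, push 4): res(8,7)=32
after path 2 (3→2→5→7, push 4): res(8,7)=32
after path 3 (3→2→8→7, push 4): res(8,7)=28
after path 4 (3→9→8→7, push 6): res(8,7)=22

Residual capacity of (8,7): 22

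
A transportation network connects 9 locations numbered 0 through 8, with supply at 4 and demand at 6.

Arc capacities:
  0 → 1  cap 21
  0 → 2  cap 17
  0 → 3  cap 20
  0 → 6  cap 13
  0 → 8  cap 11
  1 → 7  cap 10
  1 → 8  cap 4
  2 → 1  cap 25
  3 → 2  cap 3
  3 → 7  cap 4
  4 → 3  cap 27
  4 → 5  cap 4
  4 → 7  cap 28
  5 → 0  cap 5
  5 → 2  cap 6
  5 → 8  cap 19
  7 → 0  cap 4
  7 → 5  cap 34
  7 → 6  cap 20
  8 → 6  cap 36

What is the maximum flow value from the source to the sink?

augment #1: 4→7→6 bottleneck 20, total now 20
augment #2: 4→5→0→6 bottleneck 4, total now 24
augment #3: 4→7→0→6 bottleneck 4, total now 28
augment #4: 4→7→5→0→6 bottleneck 1, total now 29
augment #5: 4→7→5→8→6 bottleneck 3, total now 32
augment #6: 4→3→2→1→8→6 bottleneck 3, total now 35
augment #7: 4→3→7→5→8→6 bottleneck 4, total now 39

Maximum flow value: 39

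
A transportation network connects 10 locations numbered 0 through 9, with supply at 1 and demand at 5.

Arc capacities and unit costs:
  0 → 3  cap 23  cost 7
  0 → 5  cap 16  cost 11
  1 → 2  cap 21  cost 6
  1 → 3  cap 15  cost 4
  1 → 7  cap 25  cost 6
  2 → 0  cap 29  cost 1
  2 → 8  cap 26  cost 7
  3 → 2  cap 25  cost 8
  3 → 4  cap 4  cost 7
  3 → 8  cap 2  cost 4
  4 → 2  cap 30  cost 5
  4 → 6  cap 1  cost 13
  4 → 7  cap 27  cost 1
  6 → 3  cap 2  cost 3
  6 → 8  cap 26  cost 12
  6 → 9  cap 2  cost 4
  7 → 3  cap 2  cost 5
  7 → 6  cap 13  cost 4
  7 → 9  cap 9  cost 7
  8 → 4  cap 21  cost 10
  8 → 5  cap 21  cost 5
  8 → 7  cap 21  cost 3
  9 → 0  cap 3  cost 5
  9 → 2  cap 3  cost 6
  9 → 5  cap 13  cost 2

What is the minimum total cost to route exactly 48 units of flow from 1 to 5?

shortest-cost path #1: 1→3→8→5 push 2 @ unit cost 13 (adds 26)
shortest-cost path #2: 1→7→9→5 push 9 @ unit cost 15 (adds 135)
shortest-cost path #3: 1→7→6→9→5 push 2 @ unit cost 16 (adds 32)
shortest-cost path #4: 1→2→8→5 push 19 @ unit cost 18 (adds 342)
shortest-cost path #5: 1→2→0→5 push 2 @ unit cost 18 (adds 36)
shortest-cost path #6: 1→3→2→0→5 push 13 @ unit cost 24 (adds 312)
shortest-cost path #7: 1→7→6→8→2→0→5 push 1 @ unit cost 27 (adds 27)
total cost = 910

Minimum cost for 48 units: 910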